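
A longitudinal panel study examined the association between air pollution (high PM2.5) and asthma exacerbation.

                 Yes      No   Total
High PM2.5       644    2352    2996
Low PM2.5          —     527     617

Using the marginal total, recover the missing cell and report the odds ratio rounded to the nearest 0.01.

The missing cell is in the unexposed row: 617 − 527 = 90.
So a = 644, b = 2352, c = 90, d = 527.
OR = (a·d)/(b·c) = (644 × 527) / (2352 × 90) = 339388 / 211680 = 1.60331

1.60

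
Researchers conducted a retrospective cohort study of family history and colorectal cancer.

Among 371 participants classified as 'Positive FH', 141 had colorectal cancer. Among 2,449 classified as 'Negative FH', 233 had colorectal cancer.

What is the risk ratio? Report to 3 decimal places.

From the description: a = 141, b = 230, c = 233, d = 2216.
Risk in exposed = 141/371 = 0.38005; risk in unexposed = 233/2449 = 0.09514.
RR = 0.38005 / 0.09514 = 3.99464
The risk among the exposed is 3.99 times that among the unexposed.

3.995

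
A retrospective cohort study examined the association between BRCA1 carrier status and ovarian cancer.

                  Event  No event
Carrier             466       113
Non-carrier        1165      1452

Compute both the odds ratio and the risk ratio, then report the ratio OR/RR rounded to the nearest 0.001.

Cells: a = 466, b = 113, c = 1165, d = 1452.
OR = (466·1452)/(113·1165) = 676632/131645 = 5.13982
Risk in exposed = 466/579 = 0.80484; risk in unexposed = 1165/2617 = 0.44517; RR = 1.80794
OR/RR = 5.13982 / 1.80794 = 2.84291
The outcome is not rare, so the OR lies further from 1 than the RR.

2.843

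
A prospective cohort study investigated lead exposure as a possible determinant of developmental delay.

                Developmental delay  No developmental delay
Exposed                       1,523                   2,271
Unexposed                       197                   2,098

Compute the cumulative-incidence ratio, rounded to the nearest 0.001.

4.676

Cells: a = 1523, b = 2271, c = 197, d = 2098.
Risk in exposed = 1523/3794 = 0.40142; risk in unexposed = 197/2295 = 0.08584.
RR = 0.40142 / 0.08584 = 4.67648
The risk among the exposed is 4.68 times that among the unexposed.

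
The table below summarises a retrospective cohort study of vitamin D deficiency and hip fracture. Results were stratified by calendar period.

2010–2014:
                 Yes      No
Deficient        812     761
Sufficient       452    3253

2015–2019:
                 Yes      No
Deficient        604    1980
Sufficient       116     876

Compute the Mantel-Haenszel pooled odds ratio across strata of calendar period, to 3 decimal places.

OR_MH = Σ(aᵢdᵢ/nᵢ) / Σ(bᵢcᵢ/nᵢ), where nᵢ is the stratum total.
Stratum 1 (2010–2014): n = 5278; a·d/n = 812·3253/5278 = 500.4615; b·c/n = 761·452/5278 = 65.1709
Stratum 2 (2015–2019): n = 3576; a·d/n = 604·876/3576 = 147.9597; b·c/n = 1980·116/3576 = 64.2282
OR_MH = (500.4615 + 147.9597) / (65.1709 + 64.2282) = 648.4213 / 129.3991 = 5.01102

5.011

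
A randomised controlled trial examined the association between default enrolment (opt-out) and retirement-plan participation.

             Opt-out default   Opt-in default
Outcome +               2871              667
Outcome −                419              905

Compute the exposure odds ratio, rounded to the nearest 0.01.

Reading the table with exposure as columns: a = 2871 (Opt-out default, case), b = 419 (Opt-out default, non-case), c = 667 (Opt-in default, case), d = 905.
OR = (a·d)/(b·c) = (2871 × 905) / (419 × 667) = 2598255 / 279473 = 9.29698
The odds of retirement-plan participation are about 9.30 times as high in the opt-out default group.

9.30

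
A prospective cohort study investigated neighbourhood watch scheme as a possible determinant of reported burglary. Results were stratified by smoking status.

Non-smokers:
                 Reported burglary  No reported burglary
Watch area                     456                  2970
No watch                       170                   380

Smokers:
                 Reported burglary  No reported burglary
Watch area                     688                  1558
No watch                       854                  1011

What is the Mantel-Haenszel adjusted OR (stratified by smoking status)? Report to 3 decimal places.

0.472

OR_MH = Σ(aᵢdᵢ/nᵢ) / Σ(bᵢcᵢ/nᵢ), where nᵢ is the stratum total.
Stratum 1 (Non-smokers): n = 3976; a·d/n = 456·380/3976 = 43.5815; b·c/n = 2970·170/3976 = 126.9869
Stratum 2 (Smokers): n = 4111; a·d/n = 688·1011/4111 = 169.1968; b·c/n = 1558·854/4111 = 323.6517
OR_MH = (43.5815 + 169.1968) / (126.9869 + 323.6517) = 212.7783 / 450.6386 = 0.47217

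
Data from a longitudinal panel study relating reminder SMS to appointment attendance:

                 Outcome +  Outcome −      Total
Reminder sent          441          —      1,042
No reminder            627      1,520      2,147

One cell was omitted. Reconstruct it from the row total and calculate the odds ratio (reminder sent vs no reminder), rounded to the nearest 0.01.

1.78

The missing cell is in the exposed row: 1042 − 441 = 601.
So a = 441, b = 601, c = 627, d = 1520.
OR = (a·d)/(b·c) = (441 × 1520) / (601 × 627) = 670320 / 376827 = 1.77885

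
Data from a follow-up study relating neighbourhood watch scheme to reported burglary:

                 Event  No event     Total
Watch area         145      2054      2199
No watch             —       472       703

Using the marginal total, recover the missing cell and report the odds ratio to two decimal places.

The missing cell is in the unexposed row: 703 − 472 = 231.
So a = 145, b = 2054, c = 231, d = 472.
OR = (a·d)/(b·c) = (145 × 472) / (2054 × 231) = 68440 / 474474 = 0.14424

0.14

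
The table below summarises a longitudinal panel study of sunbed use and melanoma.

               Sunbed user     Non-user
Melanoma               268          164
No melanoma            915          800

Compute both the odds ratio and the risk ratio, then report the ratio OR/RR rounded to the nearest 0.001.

1.073

Reading the table with exposure as columns: a = 268 (Sunbed user, case), b = 915 (Sunbed user, non-case), c = 164 (Non-user, case), d = 800.
OR = (268·800)/(915·164) = 214400/150060 = 1.42876
Risk in exposed = 268/1183 = 0.22654; risk in unexposed = 164/964 = 0.17012; RR = 1.33163
OR/RR = 1.42876 / 1.33163 = 1.07294
The outcome is not rare, so the OR lies further from 1 than the RR.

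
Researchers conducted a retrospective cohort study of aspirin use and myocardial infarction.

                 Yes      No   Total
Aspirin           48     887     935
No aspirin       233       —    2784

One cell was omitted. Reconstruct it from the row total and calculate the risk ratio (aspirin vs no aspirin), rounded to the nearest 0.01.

The missing cell is in the unexposed row: 2784 − 233 = 2551.
So a = 48, b = 887, c = 233, d = 2551.
RR = [a/(a+b)] / [c/(c+d)] = (48/935) / (233/2784) = 0.05134/0.08369 = 0.61340

0.61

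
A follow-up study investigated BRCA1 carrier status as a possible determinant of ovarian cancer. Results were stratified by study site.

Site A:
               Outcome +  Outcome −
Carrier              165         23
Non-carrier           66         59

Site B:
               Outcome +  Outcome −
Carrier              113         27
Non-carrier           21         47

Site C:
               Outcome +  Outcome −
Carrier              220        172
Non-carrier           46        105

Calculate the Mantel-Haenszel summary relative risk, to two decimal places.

1.89

RR_MH = Σ(aᵢ·n₀ᵢ/nᵢ) / Σ(cᵢ·n₁ᵢ/nᵢ), with n₁ᵢ = aᵢ+bᵢ (exposed), n₀ᵢ = cᵢ+dᵢ (unexposed), nᵢ = n₁ᵢ+n₀ᵢ.
Stratum 1 (Site A): n₁ = 188, n₀ = 125, n = 313; a·n₀/n = 165·125/313 = 65.8946; c·n₁/n = 66·188/313 = 39.6422
Stratum 2 (Site B): n₁ = 140, n₀ = 68, n = 208; a·n₀/n = 113·68/208 = 36.9423; c·n₁/n = 21·140/208 = 14.1346
Stratum 3 (Site C): n₁ = 392, n₀ = 151, n = 543; a·n₀/n = 220·151/543 = 61.1786; c·n₁/n = 46·392/543 = 33.2081
RR_MH = (65.8946 + 36.9423 + 61.1786) / (39.6422 + 14.1346 + 33.2081) = 164.0155 / 86.9849 = 1.88556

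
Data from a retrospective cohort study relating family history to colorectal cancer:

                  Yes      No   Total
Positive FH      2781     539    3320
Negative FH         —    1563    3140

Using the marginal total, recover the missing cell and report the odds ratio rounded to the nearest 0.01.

The missing cell is in the unexposed row: 3140 − 1563 = 1577.
So a = 2781, b = 539, c = 1577, d = 1563.
OR = (a·d)/(b·c) = (2781 × 1563) / (539 × 1577) = 4346703 / 850003 = 5.11375

5.11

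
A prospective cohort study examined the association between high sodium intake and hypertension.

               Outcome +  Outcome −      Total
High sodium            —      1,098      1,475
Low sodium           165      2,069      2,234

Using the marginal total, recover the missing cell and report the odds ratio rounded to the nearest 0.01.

4.31

The missing cell is in the exposed row: 1475 − 1098 = 377.
So a = 377, b = 1098, c = 165, d = 2069.
OR = (a·d)/(b·c) = (377 × 2069) / (1098 × 165) = 780013 / 181170 = 4.30542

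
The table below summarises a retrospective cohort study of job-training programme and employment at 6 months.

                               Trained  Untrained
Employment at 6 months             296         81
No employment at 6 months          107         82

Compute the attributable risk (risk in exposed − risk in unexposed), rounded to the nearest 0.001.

0.238

Reading the table with exposure as columns: a = 296 (Trained, case), b = 107 (Trained, non-case), c = 81 (Untrained, case), d = 82.
Risk in exposed = 296/403 = 0.734491; risk in unexposed = 81/163 = 0.496933.
Risk difference = 0.734491 − 0.496933 = 0.237559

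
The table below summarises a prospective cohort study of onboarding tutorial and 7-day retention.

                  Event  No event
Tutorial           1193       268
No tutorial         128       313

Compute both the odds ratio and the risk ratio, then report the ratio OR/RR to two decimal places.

Cells: a = 1193, b = 268, c = 128, d = 313.
OR = (1193·313)/(268·128) = 373409/34304 = 10.88529
Risk in exposed = 1193/1461 = 0.81656; risk in unexposed = 128/441 = 0.29025; RR = 2.81332
OR/RR = 10.88529 / 2.81332 = 3.86920
The outcome is not rare, so the OR lies further from 1 than the RR.

3.87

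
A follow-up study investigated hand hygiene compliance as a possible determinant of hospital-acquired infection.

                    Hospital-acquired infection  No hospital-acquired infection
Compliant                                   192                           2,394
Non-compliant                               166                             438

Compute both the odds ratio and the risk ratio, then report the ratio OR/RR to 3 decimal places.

0.783

Cells: a = 192, b = 2394, c = 166, d = 438.
OR = (192·438)/(2394·166) = 84096/397404 = 0.21161
Risk in exposed = 192/2586 = 0.07425; risk in unexposed = 166/604 = 0.27483; RR = 0.27015
OR/RR = 0.21161 / 0.27015 = 0.78332
The outcome is not rare, so the OR lies further from 1 than the RR.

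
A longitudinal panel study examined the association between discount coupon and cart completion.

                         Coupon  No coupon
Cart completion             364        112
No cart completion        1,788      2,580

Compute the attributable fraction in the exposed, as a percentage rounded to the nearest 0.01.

75.40

Reading the table with exposure as columns: a = 364 (Coupon, case), b = 1788 (Coupon, non-case), c = 112 (No coupon, case), d = 2580.
Risk in exposed = 364/2152 = 0.16914; risk in unexposed = 112/2692 = 0.04160.
RR = 0.16914/0.04160 = 4.06552
AR% = (RR − 1)/RR × 100 = (4.06552 − 1)/4.06552 × 100 = 75.4029%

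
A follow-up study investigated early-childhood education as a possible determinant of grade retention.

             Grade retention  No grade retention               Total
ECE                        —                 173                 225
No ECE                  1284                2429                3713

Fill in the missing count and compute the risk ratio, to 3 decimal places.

The missing cell is in the exposed row: 225 − 173 = 52.
So a = 52, b = 173, c = 1284, d = 2429.
RR = [a/(a+b)] / [c/(c+d)] = (52/225) / (1284/3713) = 0.23111/0.34581 = 0.66831

0.668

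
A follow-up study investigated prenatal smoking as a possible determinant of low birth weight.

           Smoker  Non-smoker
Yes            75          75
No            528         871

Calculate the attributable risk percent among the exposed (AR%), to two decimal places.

Reading the table with exposure as columns: a = 75 (Smoker, case), b = 528 (Smoker, non-case), c = 75 (Non-smoker, case), d = 871.
Risk in exposed = 75/603 = 0.12438; risk in unexposed = 75/946 = 0.07928.
RR = 0.12438/0.07928 = 1.56882
AR% = (RR − 1)/RR × 100 = (1.56882 − 1)/1.56882 × 100 = 36.2579%

36.26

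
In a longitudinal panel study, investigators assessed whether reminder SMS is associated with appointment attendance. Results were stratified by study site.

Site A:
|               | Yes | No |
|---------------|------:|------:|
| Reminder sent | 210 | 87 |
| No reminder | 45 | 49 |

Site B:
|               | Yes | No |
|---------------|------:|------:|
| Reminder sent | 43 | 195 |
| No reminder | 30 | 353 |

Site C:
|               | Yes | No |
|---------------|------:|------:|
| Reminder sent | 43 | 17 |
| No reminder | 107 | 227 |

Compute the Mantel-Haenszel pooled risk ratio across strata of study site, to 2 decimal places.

1.83

RR_MH = Σ(aᵢ·n₀ᵢ/nᵢ) / Σ(cᵢ·n₁ᵢ/nᵢ), with n₁ᵢ = aᵢ+bᵢ (exposed), n₀ᵢ = cᵢ+dᵢ (unexposed), nᵢ = n₁ᵢ+n₀ᵢ.
Stratum 1 (Site A): n₁ = 297, n₀ = 94, n = 391; a·n₀/n = 210·94/391 = 50.4859; c·n₁/n = 45·297/391 = 34.1816
Stratum 2 (Site B): n₁ = 238, n₀ = 383, n = 621; a·n₀/n = 43·383/621 = 26.5201; c·n₁/n = 30·238/621 = 11.4976
Stratum 3 (Site C): n₁ = 60, n₀ = 334, n = 394; a·n₀/n = 43·334/394 = 36.4518; c·n₁/n = 107·60/394 = 16.2944
RR_MH = (50.4859 + 26.5201 + 36.4518) / (34.1816 + 11.4976 + 16.2944) = 113.4578 / 61.9736 = 1.83075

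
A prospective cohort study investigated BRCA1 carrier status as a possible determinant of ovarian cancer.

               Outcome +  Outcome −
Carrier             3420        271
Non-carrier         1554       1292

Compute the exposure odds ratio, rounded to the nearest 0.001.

10.492

Cells: a = 3420, b = 271, c = 1554, d = 1292.
OR = (a·d)/(b·c) = (3420 × 1292) / (271 × 1554) = 4418640 / 421134 = 10.49224
The odds of ovarian cancer are about 10.49 times as high in the carrier group.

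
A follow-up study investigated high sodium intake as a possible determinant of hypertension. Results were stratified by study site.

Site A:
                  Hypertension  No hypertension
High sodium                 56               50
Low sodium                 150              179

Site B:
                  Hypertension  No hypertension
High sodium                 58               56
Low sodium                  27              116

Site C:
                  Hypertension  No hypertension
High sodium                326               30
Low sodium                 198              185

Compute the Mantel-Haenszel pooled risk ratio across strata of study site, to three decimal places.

RR_MH = Σ(aᵢ·n₀ᵢ/nᵢ) / Σ(cᵢ·n₁ᵢ/nᵢ), with n₁ᵢ = aᵢ+bᵢ (exposed), n₀ᵢ = cᵢ+dᵢ (unexposed), nᵢ = n₁ᵢ+n₀ᵢ.
Stratum 1 (Site A): n₁ = 106, n₀ = 329, n = 435; a·n₀/n = 56·329/435 = 42.3540; c·n₁/n = 150·106/435 = 36.5517
Stratum 2 (Site B): n₁ = 114, n₀ = 143, n = 257; a·n₀/n = 58·143/257 = 32.2724; c·n₁/n = 27·114/257 = 11.9767
Stratum 3 (Site C): n₁ = 356, n₀ = 383, n = 739; a·n₀/n = 326·383/739 = 168.9553; c·n₁/n = 198·356/739 = 95.3829
RR_MH = (42.3540 + 32.2724 + 168.9553) / (36.5517 + 11.9767 + 95.3829) = 243.5817 / 143.9113 = 1.69258

1.693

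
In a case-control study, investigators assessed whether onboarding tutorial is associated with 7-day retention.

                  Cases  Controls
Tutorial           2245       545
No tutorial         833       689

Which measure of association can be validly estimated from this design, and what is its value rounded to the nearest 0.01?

Cells: a = 2245, b = 545, c = 833, d = 689.
This is a case-control study: participants were sampled on outcome status, so risks in the source population cannot be estimated directly — relative risk is not valid here. The odds ratio is the appropriate measure.
OR = (a·d)/(b·c) = (2245 × 689) / (545 × 833) = 1546805 / 453985 = 3.40717

3.41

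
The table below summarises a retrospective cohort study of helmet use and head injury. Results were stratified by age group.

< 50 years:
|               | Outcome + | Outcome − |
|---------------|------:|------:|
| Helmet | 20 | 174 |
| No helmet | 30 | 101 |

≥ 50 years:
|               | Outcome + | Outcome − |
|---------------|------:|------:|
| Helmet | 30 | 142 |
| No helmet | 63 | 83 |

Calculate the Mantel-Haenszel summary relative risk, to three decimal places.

0.420

RR_MH = Σ(aᵢ·n₀ᵢ/nᵢ) / Σ(cᵢ·n₁ᵢ/nᵢ), with n₁ᵢ = aᵢ+bᵢ (exposed), n₀ᵢ = cᵢ+dᵢ (unexposed), nᵢ = n₁ᵢ+n₀ᵢ.
Stratum 1 (< 50 years): n₁ = 194, n₀ = 131, n = 325; a·n₀/n = 20·131/325 = 8.0615; c·n₁/n = 30·194/325 = 17.9077
Stratum 2 (≥ 50 years): n₁ = 172, n₀ = 146, n = 318; a·n₀/n = 30·146/318 = 13.7736; c·n₁/n = 63·172/318 = 34.0755
RR_MH = (8.0615 + 13.7736) / (17.9077 + 34.0755) = 21.8351 / 51.9832 = 0.42004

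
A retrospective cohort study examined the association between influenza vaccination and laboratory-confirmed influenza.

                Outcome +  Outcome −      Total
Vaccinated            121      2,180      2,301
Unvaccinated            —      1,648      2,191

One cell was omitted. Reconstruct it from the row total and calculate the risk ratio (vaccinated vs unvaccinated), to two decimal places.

The missing cell is in the unexposed row: 2191 − 1648 = 543.
So a = 121, b = 2180, c = 543, d = 1648.
RR = [a/(a+b)] / [c/(c+d)] = (121/2301) / (543/2191) = 0.05259/0.24783 = 0.21218

0.21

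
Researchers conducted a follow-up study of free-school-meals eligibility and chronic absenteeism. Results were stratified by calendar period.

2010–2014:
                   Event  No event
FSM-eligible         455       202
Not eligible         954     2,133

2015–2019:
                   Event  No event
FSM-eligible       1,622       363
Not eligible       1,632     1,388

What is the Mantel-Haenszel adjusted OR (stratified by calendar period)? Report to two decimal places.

4.17

OR_MH = Σ(aᵢdᵢ/nᵢ) / Σ(bᵢcᵢ/nᵢ), where nᵢ is the stratum total.
Stratum 1 (2010–2014): n = 3744; a·d/n = 455·2133/3744 = 259.2188; b·c/n = 202·954/3744 = 51.4712
Stratum 2 (2015–2019): n = 5005; a·d/n = 1622·1388/5005 = 449.8174; b·c/n = 363·1632/5005 = 118.3648
OR_MH = (259.2188 + 449.8174) / (51.4712 + 118.3648) = 709.0361 / 169.8360 = 4.17483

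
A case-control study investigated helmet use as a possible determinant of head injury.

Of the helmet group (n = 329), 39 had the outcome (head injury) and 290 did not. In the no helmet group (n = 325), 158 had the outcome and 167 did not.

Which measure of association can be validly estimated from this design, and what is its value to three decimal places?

0.142

From the description: a = 39, b = 290, c = 158, d = 167.
This is a case-control study: participants were sampled on outcome status, so risks in the source population cannot be estimated directly — relative risk is not valid here. The odds ratio is the appropriate measure.
OR = (a·d)/(b·c) = (39 × 167) / (290 × 158) = 6513 / 45820 = 0.14214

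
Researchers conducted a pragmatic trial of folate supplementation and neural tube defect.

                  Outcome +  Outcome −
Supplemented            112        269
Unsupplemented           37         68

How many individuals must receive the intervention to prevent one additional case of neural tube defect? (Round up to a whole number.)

Risk in treated group = 112/381 = 0.29396; risk in control = 37/105 = 0.35238.
Absolute risk reduction = 0.35238 − 0.29396 = 0.05842
NNT = 1 / ARR = 1 / 0.05842 = 17.118 → round up → 18

18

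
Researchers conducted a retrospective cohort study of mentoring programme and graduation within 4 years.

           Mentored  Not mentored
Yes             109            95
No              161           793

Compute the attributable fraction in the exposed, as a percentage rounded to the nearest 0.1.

Reading the table with exposure as columns: a = 109 (Mentored, case), b = 161 (Mentored, non-case), c = 95 (Not mentored, case), d = 793.
Risk in exposed = 109/270 = 0.40370; risk in unexposed = 95/888 = 0.10698.
RR = 0.40370/0.10698 = 3.77357
AR% = (RR − 1)/RR × 100 = (3.77357 − 1)/3.77357 × 100 = 73.4999%

73.5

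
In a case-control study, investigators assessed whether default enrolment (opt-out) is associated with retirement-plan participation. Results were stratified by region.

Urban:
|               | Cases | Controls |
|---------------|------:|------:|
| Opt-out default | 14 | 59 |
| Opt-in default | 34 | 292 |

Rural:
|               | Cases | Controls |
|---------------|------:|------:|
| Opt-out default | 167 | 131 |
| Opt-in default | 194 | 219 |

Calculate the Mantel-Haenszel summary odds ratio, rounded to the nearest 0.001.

1.513

OR_MH = Σ(aᵢdᵢ/nᵢ) / Σ(bᵢcᵢ/nᵢ), where nᵢ is the stratum total.
Stratum 1 (Urban): n = 399; a·d/n = 14·292/399 = 10.2456; b·c/n = 59·34/399 = 5.0276
Stratum 2 (Rural): n = 711; a·d/n = 167·219/711 = 51.4388; b·c/n = 131·194/711 = 35.7440
OR_MH = (10.2456 + 51.4388) / (5.0276 + 35.7440) = 61.6844 / 40.7716 = 1.51293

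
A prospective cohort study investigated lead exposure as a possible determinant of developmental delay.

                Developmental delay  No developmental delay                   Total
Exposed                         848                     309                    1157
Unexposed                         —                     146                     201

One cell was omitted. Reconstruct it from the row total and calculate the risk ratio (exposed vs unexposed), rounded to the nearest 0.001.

2.679

The missing cell is in the unexposed row: 201 − 146 = 55.
So a = 848, b = 309, c = 55, d = 146.
RR = [a/(a+b)] / [c/(c+d)] = (848/1157) / (55/201) = 0.73293/0.27363 = 2.67853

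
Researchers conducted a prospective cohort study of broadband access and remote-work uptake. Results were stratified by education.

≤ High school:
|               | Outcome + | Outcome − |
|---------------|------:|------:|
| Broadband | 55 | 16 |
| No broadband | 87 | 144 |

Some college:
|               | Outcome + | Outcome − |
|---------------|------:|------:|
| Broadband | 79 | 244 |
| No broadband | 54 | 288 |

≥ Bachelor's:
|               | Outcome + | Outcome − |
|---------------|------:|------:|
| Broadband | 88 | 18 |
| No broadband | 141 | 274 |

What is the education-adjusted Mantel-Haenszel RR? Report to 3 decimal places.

2.027

RR_MH = Σ(aᵢ·n₀ᵢ/nᵢ) / Σ(cᵢ·n₁ᵢ/nᵢ), with n₁ᵢ = aᵢ+bᵢ (exposed), n₀ᵢ = cᵢ+dᵢ (unexposed), nᵢ = n₁ᵢ+n₀ᵢ.
Stratum 1 (≤ High school): n₁ = 71, n₀ = 231, n = 302; a·n₀/n = 55·231/302 = 42.0695; c·n₁/n = 87·71/302 = 20.4536
Stratum 2 (Some college): n₁ = 323, n₀ = 342, n = 665; a·n₀/n = 79·342/665 = 40.6286; c·n₁/n = 54·323/665 = 26.2286
Stratum 3 (≥ Bachelor's): n₁ = 106, n₀ = 415, n = 521; a·n₀/n = 88·415/521 = 70.0960; c·n₁/n = 141·106/521 = 28.6871
RR_MH = (42.0695 + 40.6286 + 70.0960) / (20.4536 + 26.2286 + 28.6871) = 152.7941 / 75.3694 = 2.02727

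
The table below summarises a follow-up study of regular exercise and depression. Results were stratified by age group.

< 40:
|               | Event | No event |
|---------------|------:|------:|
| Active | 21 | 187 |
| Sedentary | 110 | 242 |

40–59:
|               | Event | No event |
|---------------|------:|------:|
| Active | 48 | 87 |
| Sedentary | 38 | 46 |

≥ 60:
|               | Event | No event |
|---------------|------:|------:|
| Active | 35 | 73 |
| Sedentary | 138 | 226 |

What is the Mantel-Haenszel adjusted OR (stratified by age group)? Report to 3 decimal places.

OR_MH = Σ(aᵢdᵢ/nᵢ) / Σ(bᵢcᵢ/nᵢ), where nᵢ is the stratum total.
Stratum 1 (< 40): n = 560; a·d/n = 21·242/560 = 9.0750; b·c/n = 187·110/560 = 36.7321
Stratum 2 (40–59): n = 219; a·d/n = 48·46/219 = 10.0822; b·c/n = 87·38/219 = 15.0959
Stratum 3 (≥ 60): n = 472; a·d/n = 35·226/472 = 16.7585; b·c/n = 73·138/472 = 21.3432
OR_MH = (9.0750 + 10.0822 + 16.7585) / (36.7321 + 15.0959 + 21.3432) = 35.9157 / 73.1713 = 0.49084

0.491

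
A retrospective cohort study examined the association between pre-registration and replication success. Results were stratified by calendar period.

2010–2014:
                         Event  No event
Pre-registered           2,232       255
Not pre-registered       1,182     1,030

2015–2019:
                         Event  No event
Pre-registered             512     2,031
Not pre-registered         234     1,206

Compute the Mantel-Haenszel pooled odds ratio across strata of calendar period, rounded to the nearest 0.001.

3.512

OR_MH = Σ(aᵢdᵢ/nᵢ) / Σ(bᵢcᵢ/nᵢ), where nᵢ is the stratum total.
Stratum 1 (2010–2014): n = 4699; a·d/n = 2232·1030/4699 = 489.2445; b·c/n = 255·1182/4699 = 64.1434
Stratum 2 (2015–2019): n = 3983; a·d/n = 512·1206/3983 = 155.0269; b·c/n = 2031·234/3983 = 119.3206
OR_MH = (489.2445 + 155.0269) / (64.1434 + 119.3206) = 644.2714 / 183.4640 = 3.51170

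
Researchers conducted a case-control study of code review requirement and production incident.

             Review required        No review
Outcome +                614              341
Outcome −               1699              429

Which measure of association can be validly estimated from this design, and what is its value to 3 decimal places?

Reading the table with exposure as columns: a = 614 (Review required, case), b = 1699 (Review required, non-case), c = 341 (No review, case), d = 429.
This is a case-control study: participants were sampled on outcome status, so risks in the source population cannot be estimated directly — relative risk is not valid here. The odds ratio is the appropriate measure.
OR = (a·d)/(b·c) = (614 × 429) / (1699 × 341) = 263406 / 579359 = 0.45465

0.455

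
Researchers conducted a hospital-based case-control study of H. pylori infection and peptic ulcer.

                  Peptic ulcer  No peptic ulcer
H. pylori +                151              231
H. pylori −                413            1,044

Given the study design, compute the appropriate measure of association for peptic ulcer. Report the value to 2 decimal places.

Cells: a = 151, b = 231, c = 413, d = 1044.
This is a hospital-based case-control study: participants were sampled on outcome status, so risks in the source population cannot be estimated directly — relative risk is not valid here. The odds ratio is the appropriate measure.
OR = (a·d)/(b·c) = (151 × 1044) / (231 × 413) = 157644 / 95403 = 1.65240

1.65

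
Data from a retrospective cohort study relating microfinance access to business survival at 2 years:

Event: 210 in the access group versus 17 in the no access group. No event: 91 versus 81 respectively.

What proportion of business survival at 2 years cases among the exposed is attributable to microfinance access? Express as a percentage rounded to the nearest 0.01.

From the description: a = 210, b = 91, c = 17, d = 81.
Risk in exposed = 210/301 = 0.69767; risk in unexposed = 17/98 = 0.17347.
RR = 0.69767/0.17347 = 4.02189
AR% = (RR − 1)/RR × 100 = (4.02189 − 1)/4.02189 × 100 = 75.1361%

75.14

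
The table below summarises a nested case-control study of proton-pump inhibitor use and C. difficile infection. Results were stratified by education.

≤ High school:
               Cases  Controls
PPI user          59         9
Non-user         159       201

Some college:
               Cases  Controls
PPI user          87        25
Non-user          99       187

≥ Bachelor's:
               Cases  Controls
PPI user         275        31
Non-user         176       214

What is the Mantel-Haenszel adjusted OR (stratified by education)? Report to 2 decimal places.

8.80

OR_MH = Σ(aᵢdᵢ/nᵢ) / Σ(bᵢcᵢ/nᵢ), where nᵢ is the stratum total.
Stratum 1 (≤ High school): n = 428; a·d/n = 59·201/428 = 27.7079; b·c/n = 9·159/428 = 3.3435
Stratum 2 (Some college): n = 398; a·d/n = 87·187/398 = 40.8769; b·c/n = 25·99/398 = 6.2186
Stratum 3 (≥ Bachelor's): n = 696; a·d/n = 275·214/696 = 84.5546; b·c/n = 31·176/696 = 7.8391
OR_MH = (27.7079 + 40.8769 + 84.5546) / (3.3435 + 6.2186 + 7.8391) = 153.1394 / 17.4011 = 8.80054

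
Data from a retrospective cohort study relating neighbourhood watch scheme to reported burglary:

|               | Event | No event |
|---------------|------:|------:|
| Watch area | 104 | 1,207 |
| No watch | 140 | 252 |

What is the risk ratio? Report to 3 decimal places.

Cells: a = 104, b = 1207, c = 140, d = 252.
Risk in exposed = 104/1311 = 0.07933; risk in unexposed = 140/392 = 0.35714.
RR = 0.07933 / 0.35714 = 0.22212
The risk is 78% lower among the exposed than among the unexposed.

0.222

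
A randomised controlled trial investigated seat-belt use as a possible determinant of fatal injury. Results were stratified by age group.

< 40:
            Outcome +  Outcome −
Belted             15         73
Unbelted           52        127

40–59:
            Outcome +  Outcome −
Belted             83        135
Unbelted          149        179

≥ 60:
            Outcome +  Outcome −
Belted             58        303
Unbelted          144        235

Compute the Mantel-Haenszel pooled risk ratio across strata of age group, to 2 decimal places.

0.61

RR_MH = Σ(aᵢ·n₀ᵢ/nᵢ) / Σ(cᵢ·n₁ᵢ/nᵢ), with n₁ᵢ = aᵢ+bᵢ (exposed), n₀ᵢ = cᵢ+dᵢ (unexposed), nᵢ = n₁ᵢ+n₀ᵢ.
Stratum 1 (< 40): n₁ = 88, n₀ = 179, n = 267; a·n₀/n = 15·179/267 = 10.0562; c·n₁/n = 52·88/267 = 17.1386
Stratum 2 (40–59): n₁ = 218, n₀ = 328, n = 546; a·n₀/n = 83·328/546 = 49.8608; c·n₁/n = 149·218/546 = 59.4908
Stratum 3 (≥ 60): n₁ = 361, n₀ = 379, n = 740; a·n₀/n = 58·379/740 = 29.7054; c·n₁/n = 144·361/740 = 70.2486
RR_MH = (10.0562 + 49.8608 + 29.7054) / (17.1386 + 59.4908 + 70.2486) = 89.6224 / 146.8781 = 0.61018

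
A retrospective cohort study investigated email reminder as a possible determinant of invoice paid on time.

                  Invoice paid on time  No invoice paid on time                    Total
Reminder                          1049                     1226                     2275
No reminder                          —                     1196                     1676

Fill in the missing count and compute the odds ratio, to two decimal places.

The missing cell is in the unexposed row: 1676 − 1196 = 480.
So a = 1049, b = 1226, c = 480, d = 1196.
OR = (a·d)/(b·c) = (1049 × 1196) / (1226 × 480) = 1254604 / 588480 = 2.13194

2.13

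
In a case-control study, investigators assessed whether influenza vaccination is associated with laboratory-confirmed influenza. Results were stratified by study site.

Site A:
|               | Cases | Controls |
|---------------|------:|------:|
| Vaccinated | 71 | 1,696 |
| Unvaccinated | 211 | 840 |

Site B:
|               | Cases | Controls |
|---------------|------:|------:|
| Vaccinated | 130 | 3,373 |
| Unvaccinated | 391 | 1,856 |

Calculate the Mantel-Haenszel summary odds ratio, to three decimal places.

OR_MH = Σ(aᵢdᵢ/nᵢ) / Σ(bᵢcᵢ/nᵢ), where nᵢ is the stratum total.
Stratum 1 (Site A): n = 2818; a·d/n = 71·840/2818 = 21.1639; b·c/n = 1696·211/2818 = 126.9894
Stratum 2 (Site B): n = 5750; a·d/n = 130·1856/5750 = 41.9617; b·c/n = 3373·391/5750 = 229.3640
OR_MH = (21.1639 + 41.9617) / (126.9894 + 229.3640) = 63.1257 / 356.3534 = 0.17714

0.177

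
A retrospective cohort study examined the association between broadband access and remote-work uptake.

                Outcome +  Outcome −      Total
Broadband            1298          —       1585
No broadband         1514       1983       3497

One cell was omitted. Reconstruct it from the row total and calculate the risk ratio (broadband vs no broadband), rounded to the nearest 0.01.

1.89

The missing cell is in the exposed row: 1585 − 1298 = 287.
So a = 1298, b = 287, c = 1514, d = 1983.
RR = [a/(a+b)] / [c/(c+d)] = (1298/1585) / (1514/3497) = 0.81893/0.43294 = 1.89154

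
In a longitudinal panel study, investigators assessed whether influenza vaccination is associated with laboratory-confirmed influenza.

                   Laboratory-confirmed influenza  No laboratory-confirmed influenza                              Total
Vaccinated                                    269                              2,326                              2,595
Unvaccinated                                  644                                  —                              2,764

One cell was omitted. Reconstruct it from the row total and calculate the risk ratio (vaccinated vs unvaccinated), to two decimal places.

The missing cell is in the unexposed row: 2764 − 644 = 2120.
So a = 269, b = 2326, c = 644, d = 2120.
RR = [a/(a+b)] / [c/(c+d)] = (269/2595) / (644/2764) = 0.10366/0.23300 = 0.44490

0.44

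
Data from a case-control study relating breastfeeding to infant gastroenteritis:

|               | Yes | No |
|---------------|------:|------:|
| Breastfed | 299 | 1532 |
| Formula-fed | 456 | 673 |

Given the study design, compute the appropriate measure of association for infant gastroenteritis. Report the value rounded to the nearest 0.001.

0.288

Cells: a = 299, b = 1532, c = 456, d = 673.
This is a case-control study: participants were sampled on outcome status, so risks in the source population cannot be estimated directly — relative risk is not valid here. The odds ratio is the appropriate measure.
OR = (a·d)/(b·c) = (299 × 673) / (1532 × 456) = 201227 / 698592 = 0.28805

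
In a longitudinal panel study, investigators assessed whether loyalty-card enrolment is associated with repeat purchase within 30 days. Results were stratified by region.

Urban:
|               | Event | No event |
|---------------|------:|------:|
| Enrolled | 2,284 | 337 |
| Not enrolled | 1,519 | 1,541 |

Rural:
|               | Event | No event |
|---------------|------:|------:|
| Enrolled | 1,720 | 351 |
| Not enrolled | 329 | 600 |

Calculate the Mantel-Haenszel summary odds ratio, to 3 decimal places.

7.493

OR_MH = Σ(aᵢdᵢ/nᵢ) / Σ(bᵢcᵢ/nᵢ), where nᵢ is the stratum total.
Stratum 1 (Urban): n = 5681; a·d/n = 2284·1541/5681 = 619.5466; b·c/n = 337·1519/5681 = 90.1079
Stratum 2 (Rural): n = 3000; a·d/n = 1720·600/3000 = 344.0000; b·c/n = 351·329/3000 = 38.4930
OR_MH = (619.5466 + 344.0000) / (90.1079 + 38.4930) = 963.5466 / 128.6009 = 7.49253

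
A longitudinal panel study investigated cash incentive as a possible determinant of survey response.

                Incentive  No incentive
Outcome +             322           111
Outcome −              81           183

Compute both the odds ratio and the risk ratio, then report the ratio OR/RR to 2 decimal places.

3.10

Reading the table with exposure as columns: a = 322 (Incentive, case), b = 81 (Incentive, non-case), c = 111 (No incentive, case), d = 183.
OR = (322·183)/(81·111) = 58926/8991 = 6.55389
Risk in exposed = 322/403 = 0.79901; risk in unexposed = 111/294 = 0.37755; RR = 2.11629
OR/RR = 6.55389 / 2.11629 = 3.09688
The outcome is not rare, so the OR lies further from 1 than the RR.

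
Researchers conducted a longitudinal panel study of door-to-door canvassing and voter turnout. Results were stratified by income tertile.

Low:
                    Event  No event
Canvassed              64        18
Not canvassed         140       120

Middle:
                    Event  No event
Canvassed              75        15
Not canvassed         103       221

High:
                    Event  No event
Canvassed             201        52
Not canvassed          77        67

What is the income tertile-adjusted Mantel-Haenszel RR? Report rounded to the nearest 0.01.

1.72

RR_MH = Σ(aᵢ·n₀ᵢ/nᵢ) / Σ(cᵢ·n₁ᵢ/nᵢ), with n₁ᵢ = aᵢ+bᵢ (exposed), n₀ᵢ = cᵢ+dᵢ (unexposed), nᵢ = n₁ᵢ+n₀ᵢ.
Stratum 1 (Low): n₁ = 82, n₀ = 260, n = 342; a·n₀/n = 64·260/342 = 48.6550; c·n₁/n = 140·82/342 = 33.5673
Stratum 2 (Middle): n₁ = 90, n₀ = 324, n = 414; a·n₀/n = 75·324/414 = 58.6957; c·n₁/n = 103·90/414 = 22.3913
Stratum 3 (High): n₁ = 253, n₀ = 144, n = 397; a·n₀/n = 201·144/397 = 72.9068; c·n₁/n = 77·253/397 = 49.0705
RR_MH = (48.6550 + 58.6957 + 72.9068) / (33.5673 + 22.3913 + 49.0705) = 180.2574 / 105.0291 = 1.71626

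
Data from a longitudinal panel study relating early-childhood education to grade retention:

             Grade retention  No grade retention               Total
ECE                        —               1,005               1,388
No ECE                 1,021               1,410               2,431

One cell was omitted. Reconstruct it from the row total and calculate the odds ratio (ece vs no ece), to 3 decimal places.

The missing cell is in the exposed row: 1388 − 1005 = 383.
So a = 383, b = 1005, c = 1021, d = 1410.
OR = (a·d)/(b·c) = (383 × 1410) / (1005 × 1021) = 540030 / 1026105 = 0.52629

0.526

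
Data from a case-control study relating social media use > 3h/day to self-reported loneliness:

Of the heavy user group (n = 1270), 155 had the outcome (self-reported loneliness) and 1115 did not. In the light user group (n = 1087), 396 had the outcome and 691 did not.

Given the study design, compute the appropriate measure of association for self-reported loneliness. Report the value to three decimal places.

From the description: a = 155, b = 1115, c = 396, d = 691.
This is a case-control study: participants were sampled on outcome status, so risks in the source population cannot be estimated directly — relative risk is not valid here. The odds ratio is the appropriate measure.
OR = (a·d)/(b·c) = (155 × 691) / (1115 × 396) = 107105 / 441540 = 0.24257

0.243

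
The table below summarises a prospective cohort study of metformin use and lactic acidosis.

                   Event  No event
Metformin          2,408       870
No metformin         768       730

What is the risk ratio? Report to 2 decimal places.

Cells: a = 2408, b = 870, c = 768, d = 730.
Risk in exposed = 2408/3278 = 0.73459; risk in unexposed = 768/1498 = 0.51268.
RR = 0.73459 / 0.51268 = 1.43284
The risk among the exposed is 1.43 times that among the unexposed.

1.43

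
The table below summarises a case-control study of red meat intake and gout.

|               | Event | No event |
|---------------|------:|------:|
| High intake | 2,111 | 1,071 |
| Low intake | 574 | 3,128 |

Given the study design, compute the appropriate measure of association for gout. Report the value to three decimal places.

Cells: a = 2111, b = 1071, c = 574, d = 3128.
This is a case-control study: participants were sampled on outcome status, so risks in the source population cannot be estimated directly — relative risk is not valid here. The odds ratio is the appropriate measure.
OR = (a·d)/(b·c) = (2111 × 3128) / (1071 × 574) = 6603208 / 614754 = 10.74122

10.741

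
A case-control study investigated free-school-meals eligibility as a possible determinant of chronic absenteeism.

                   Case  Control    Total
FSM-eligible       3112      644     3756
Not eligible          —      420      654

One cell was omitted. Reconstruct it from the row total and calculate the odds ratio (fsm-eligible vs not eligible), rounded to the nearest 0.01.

8.67

The missing cell is in the unexposed row: 654 − 420 = 234.
So a = 3112, b = 644, c = 234, d = 420.
OR = (a·d)/(b·c) = (3112 × 420) / (644 × 234) = 1307040 / 150696 = 8.67336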